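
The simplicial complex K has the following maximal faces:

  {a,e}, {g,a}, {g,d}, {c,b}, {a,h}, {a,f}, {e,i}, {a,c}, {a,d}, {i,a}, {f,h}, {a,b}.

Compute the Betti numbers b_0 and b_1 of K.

We work with the vertex ordering a < b < c < d < e < f < g < h < i. The simplices of K, each written with vertices in increasing order, are:

  0-simplices (9): a, b, c, d, e, f, g, h, i
  1-simplices (12): ab, ac, ad, ae, af, ag, ah, ai, bc, dg, ei, fh

giving chain groups C_0 ≅ Z^9, C_1 ≅ Z^12.

Boundary ∂_1: C_1 → C_0 sends each edge [p,q] (with p < q) to q − p. For instance
  ∂ad = d − a.
This gives a 9×12 integer matrix of rank 8; reducing to Smith normal form yields diagonal entries (1,1,1,1,1,1,1,1).

From H_k ≅ ker(∂_k) / im(∂_{k+1}) we obtain:

  H_0: rank C_0 − rank ∂_1 = 9 − 8 = 1, and the invariant factors of ∂_1 are all 1, so H_0 = Z.
  H_1: rank ker ∂_1 − rank ∂_2 = (12 − 8) − 0 = 4, and there is no ∂_2, so H_1 = Z^4.

As a check, the Euler characteristic is 9 − 12 = -3, which agrees with 1 − 4 = -3.

Hence the Betti numbers are b_0 = 1, b_1 = 4.

b_0 = 1, b_1 = 4.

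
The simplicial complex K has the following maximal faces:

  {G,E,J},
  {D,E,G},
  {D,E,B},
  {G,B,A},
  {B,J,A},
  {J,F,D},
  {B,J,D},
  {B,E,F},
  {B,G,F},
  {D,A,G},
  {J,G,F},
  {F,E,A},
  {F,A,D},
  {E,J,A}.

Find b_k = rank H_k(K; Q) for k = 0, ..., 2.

b_0 = 1, b_1 = 2, b_2 = 1.

Fix the vertex order A < B < D < E < F < G < J and write every simplex with vertices in increasing order. Then dim K = 2 and the simplices of K are:

  0-simplices (7): A, B, D, E, F, G, J
  1-simplices (21): AB, AD, AE, AF, AG, AJ, BD, BE, BF, BG, BJ, DE, DF, DG, DJ, EF, EG, EJ, FG, FJ, GJ
  2-simplices (14): ABG, ABJ, ADF, ADG, AEF, AEJ, BDE, BDJ, BEF, BFG, DEG, DFJ, EGJ, FGJ

giving chain groups C_0 ≅ Z^7, C_1 ≅ Z^21, C_2 ≅ Z^14.

∂_1: C_1 → C_0 maps an edge to its endpoints' difference, ∂[p,q] = q − p.
The 7×21 boundary matrix has rank 6 and Smith normal form diag(1,1,1,1,1,1).

The boundary map ∂_2: C_2 → C_1 sends each 2-simplex [p,q,r] to [q,r] − [p,r] + [p,q]. For instance
  ∂DEG = EG − DG + DE,
  ∂BEF = EF − BF + BE.
As a 21×14 matrix over Z this has rank 13, with invariant factors (1,1,1,1,1,1,1,1,1,1,1,1,1).

Reading off H_k = ker ∂_k / im ∂_{k+1}:

  H_0: rank C_0 − rank ∂_1 = 7 − 6 = 1, and the invariant factors of ∂_1 are all 1, so H_0 = Z.
  H_1: rank ker ∂_1 − rank ∂_2 = (21 − 6) − 13 = 2, and the invariant factors of ∂_2 are all 1, so H_1 = Z^2.
  H_2: rank ker ∂_2 − rank ∂_3 = (14 − 13) − 0 = 1, and there is no ∂_3, so H_2 = Z.

Hence the Betti numbers are b_0 = 1, b_1 = 2, b_2 = 1.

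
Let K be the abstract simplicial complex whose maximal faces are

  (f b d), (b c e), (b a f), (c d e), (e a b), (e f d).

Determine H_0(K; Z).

Take the total order a < b < c < d < e < f on the vertex set. Then K (dimension 2) consists of the simplices:

  0-simplices (6): a, b, c, d, e, f
  1-simplices (12): ab, ae, af, bc, bd, be, bf, cd, ce, de, df, ef
  2-simplices (6): abe, abf, bce, bdf, cde, def

giving chain groups C_0 ≅ Z^6, C_1 ≅ Z^12, C_2 ≅ Z^6.

The boundary map ∂_1: C_1 → C_0 is given by ∂[p,q] = [q] − [p]. For instance
  ∂af = f − a.
The resulting 6×12 matrix has rank 5, and its Smith normal form has invariant factors (1,1,1,1,1).

Boundary ∂_2: C_2 → C_1 sends each 2-simplex [p,q,r] to [q,r] − [p,r] + [p,q]. For instance
  ∂bce = ce − be + bc,
  ∂def = ef − df + de.
As a 12×6 matrix over Z this has rank 6, with invariant factors (1,1,1,1,1,1).

Now H_k = ker ∂_k / im ∂_{k+1}, so:

  H_0: rank C_0 − rank ∂_1 = 6 − 5 = 1, and the invariant factors of ∂_1 are all 1, so H_0 = Z.

(K is a triangulation of the cylinder S^1 x I.)

H_0 ≅ Z.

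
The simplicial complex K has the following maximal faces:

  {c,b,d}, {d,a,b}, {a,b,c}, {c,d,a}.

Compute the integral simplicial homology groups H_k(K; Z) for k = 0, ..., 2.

H_0 = Z,  H_1 = 0,  H_2 = Z.

K has 4 vertices, 6 edges, 4 triangles.
rank ∂_0 = 0, rank ∂_1 = 3 ⇒ b_0 = 4 − 0 − 3 = 1; all invariant factors of ∂_1 are 1 so no torsion. So H_0 = Z.
rank ∂_1 = 3, rank ∂_2 = 3 ⇒ b_1 = 6 − 3 − 3 = 0; all invariant factors of ∂_2 are 1 so no torsion. So H_1 = 0.
rank ∂_2 = 3, rank ∂_3 = 0 ⇒ b_2 = 4 − 3 − 0 = 1. So H_2 = Z.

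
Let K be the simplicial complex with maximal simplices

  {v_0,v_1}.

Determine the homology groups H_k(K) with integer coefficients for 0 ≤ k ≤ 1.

H_0 = Z,  H_1 = 0.

Take the total order v_0 < v_1 on the vertex set. Then K (dimension 1) consists of the simplices:

  0-simplices (2): [v_0], [v_1]
  1-simplices (1): [v_0,v_1]

so the chain groups are C_0 ≅ Z^2, C_1 ≅ Z^1.

∂_1: C_1 → C_0 is given by ∂[p,q] = [q] − [p]. For instance
  ∂[v_0,v_1] = [v_1] − [v_0].
As a 2×1 matrix over Z this has rank 1, with invariant factors (1).

From H_k ≅ ker(∂_k) / im(∂_{k+1}) we obtain:

  H_0: rank C_0 − rank ∂_1 = 2 − 1 = 1, and the invariant factors of ∂_1 are all 1, so H_0 ≅ Z.
  H_1: rank ker ∂_1 − rank ∂_2 = (1 − 1) − 0 = 0, and there is no ∂_2, so H_1 ≅ 0.

(K is a triangulation of the 1-simplex.)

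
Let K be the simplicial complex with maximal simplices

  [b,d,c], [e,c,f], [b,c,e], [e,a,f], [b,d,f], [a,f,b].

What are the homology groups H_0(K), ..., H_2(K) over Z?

H_0 ≅ Z,  H_1 ≅ Z,  H_2 = 0.

Fix the vertex order a < b < c < d < e < f and write every simplex with vertices in increasing order. Then dim K = 2 and the simplices of K are:

  0-simplices (6): a, b, c, d, e, f
  1-simplices (12): ab, ae, af, bc, bd, be, bf, cd, ce, cf, df, ef
  2-simplices (6): abf, aef, bcd, bce, bdf, cef

Hence C_0 ≅ Z^6, C_1 ≅ Z^12, C_2 ≅ Z^6.

The boundary map ∂_1: C_1 → C_0 is given by ∂[p,q] = [q] − [p]. For instance
  ∂ef = f − e.
The 6×12 boundary matrix has rank 5 and Smith normal form diag(1,1,1,1,1).

∂_2: C_2 → C_1 maps a triangle to the signed sum of its edges. For instance
  ∂bce = ce − be + bc,
  ∂bcd = cd − bd + bc.
The 12×6 boundary matrix has rank 6 and Smith normal form diag(1,1,1,1,1,1).

Computing H_k = (kernel of ∂_k) / (image of ∂_{k+1}):

  H_0: rank C_0 − rank ∂_1 = 6 − 5 = 1, and the invariant factors of ∂_1 are all 1, so H_0 ≅ Z.
  H_1: rank ker ∂_1 − rank ∂_2 = (12 − 5) − 6 = 1, and the invariant factors of ∂_2 are all 1, so H_1 ≅ Z.
  H_2: rank ker ∂_2 − rank ∂_3 = (6 − 6) − 0 = 0, and there is no ∂_3, so H_2 ≅ 0.

As a check, the Euler characteristic is 6 − 12 + 6 = 0, which agrees with 1 − 1 + 0 = 0.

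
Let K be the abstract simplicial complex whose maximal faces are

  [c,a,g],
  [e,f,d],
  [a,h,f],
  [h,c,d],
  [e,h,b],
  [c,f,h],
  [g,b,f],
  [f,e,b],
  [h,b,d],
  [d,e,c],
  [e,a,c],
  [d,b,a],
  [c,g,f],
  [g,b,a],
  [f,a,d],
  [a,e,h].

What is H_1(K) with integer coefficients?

H_1 ≅ Z^2.

Order the vertices as a < b < c < d < e < f < g < h. Listing each simplex with vertices in this order, K has dimension 2 with simplices:

  0-simplices (8): a, b, c, d, e, f, g, h
  1-simplices (24): ab, ac, ad, ae, af, ag, ah, bd, be, bf, bg, bh, cd, ce, cf, cg, ch, de, df, dh, ef, eh, fg, fh
  2-simplices (16): abd, abg, ace, acg, adf, aeh, afh, bdh, bef, beh, bfg, cde, cdh, cfg, cfh, def

giving chain groups C_0 ≅ Z^8, C_1 ≅ Z^24, C_2 ≅ Z^16.

∂_1: C_1 → C_0 maps an edge to its endpoints' difference, ∂[p,q] = q − p. For instance
  ∂be = e − b.
As a 8×24 matrix over Z this has rank 7, with invariant factors (1,1,1,1,1,1,1).

Boundary ∂_2: C_2 → C_1 maps a triangle to the signed sum of its edges. For instance
  ∂bfg = fg − bg + bf,
  ∂bef = ef − bf + be.
As a 24×16 matrix over Z this has rank 15, with invariant factors (1,1,1,1,1,1,1,1,1,1,1,1,1,1,1).

Computing H_k = (kernel of ∂_k) / (image of ∂_{k+1}):

  H_1: rank ker ∂_1 − rank ∂_2 = (24 − 7) − 15 = 2, and the invariant factors of ∂_2 are all 1, so H_1 ≅ Z^2.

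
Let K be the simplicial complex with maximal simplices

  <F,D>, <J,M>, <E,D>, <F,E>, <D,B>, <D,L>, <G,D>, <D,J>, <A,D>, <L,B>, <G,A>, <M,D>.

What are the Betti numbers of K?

Fix the vertex order A < B < D < E < F < G < J < L < M and write every simplex with vertices in increasing order. Then dim K = 1 and the simplices of K are:

  0-simplices (9): A, B, D, E, F, G, J, L, M
  1-simplices (12): AD, AG, BD, BL, DE, DF, DG, DJ, DL, DM, EF, JM

Hence C_0 ≅ Z^9, C_1 ≅ Z^12.

The boundary map ∂_1: C_1 → C_0 is given by ∂[p,q] = [q] − [p].
As a 9×12 matrix over Z this has rank 8, with invariant factors (1,1,1,1,1,1,1,1).

Reading off H_k = ker ∂_k / im ∂_{k+1}:

  H_0: rank C_0 − rank ∂_1 = 9 − 8 = 1, and the invariant factors of ∂_1 are all 1, so H_0 = Z.
  H_1: rank ker ∂_1 − rank ∂_2 = (12 − 8) − 0 = 4, and there is no ∂_2, so H_1 = Z^4.

(K is a triangulation of a wedge of 4 circles.)

Hence the Betti numbers are b_0 = 1, b_1 = 4.

b_0 = 1, b_1 = 4.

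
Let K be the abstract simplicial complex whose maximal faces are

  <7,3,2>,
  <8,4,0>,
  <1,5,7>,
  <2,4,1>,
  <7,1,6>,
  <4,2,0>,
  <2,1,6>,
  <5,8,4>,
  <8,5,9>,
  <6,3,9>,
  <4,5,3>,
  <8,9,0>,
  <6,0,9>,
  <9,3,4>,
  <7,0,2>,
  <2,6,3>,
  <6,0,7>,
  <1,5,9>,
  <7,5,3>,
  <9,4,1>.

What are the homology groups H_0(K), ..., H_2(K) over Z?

Take the total order 0 < 1 < 2 < 3 < 4 < 5 < 6 < 7 < 8 < 9 on the vertex set. Then K (dimension 2) consists of the simplices:

  0-simplices (10): [0], [1], [2], [3], [4], [5], [6], [7], [8], [9]
  1-simplices (30): (30 of them)
  2-simplices (20): (20 of them)

so the chain groups are C_0 ≅ Z^10, C_1 ≅ Z^30, C_2 ≅ Z^20.

Boundary ∂_1: C_1 → C_0 sends each edge [p,q] (with p < q) to q − p. For instance
  ∂[3,5] = [5] − [3].
The resulting 10×30 matrix has rank 9, and its Smith normal form has invariant factors (1,1,1,1,1,1,1,1,1).

∂_2: C_2 → C_1 maps a triangle to the signed sum of its edges. For instance
  ∂[0,6,9] = [6,9] − [0,9] + [0,6],
  ∂[0,4,8] = [4,8] − [0,8] + [0,4].
As a 30×20 matrix over Z this has rank 20, with invariant factors (1,1,1,1,1,1,1,1,1,1,1,1,1,1,1,1,1,1,1,2).

Now H_k = ker ∂_k / im ∂_{k+1}, so:

  H_0: rank C_0 − rank ∂_1 = 10 − 9 = 1, and the invariant factors of ∂_1 are all 1, so H_0 ≅ Z.
  H_1: rank ker ∂_1 − rank ∂_2 = (30 − 9) − 20 = 1, and ∂_2 has invariant factor 2 > 1, so H_1 ≅ Z ⊕ Z/2.
  H_2: rank ker ∂_2 − rank ∂_3 = (20 − 20) − 0 = 0, and there is no ∂_3, so H_2 ≅ 0.

H_0 = Z,  H_1 = Z ⊕ Z/2,  H_2 = 0.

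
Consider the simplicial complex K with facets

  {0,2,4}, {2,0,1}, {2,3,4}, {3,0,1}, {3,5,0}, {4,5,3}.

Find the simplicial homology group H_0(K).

H_0 ≅ Z.

K has 6 vertices, 12 edges, 6 triangles.
rank ∂_0 = 0, rank ∂_1 = 5 ⇒ b_0 = 6 − 0 − 5 = 1; all invariant factors of ∂_1 are 1 so no torsion. So H_0 = Z.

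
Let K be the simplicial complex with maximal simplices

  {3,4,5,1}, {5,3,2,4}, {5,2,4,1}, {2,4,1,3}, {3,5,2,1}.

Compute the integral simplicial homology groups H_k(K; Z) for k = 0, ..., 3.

We work with the vertex ordering 1 < 2 < 3 < 4 < 5. The simplices of K, each written with vertices in increasing order, are:

  0-simplices (5): [1], [2], [3], [4], [5]
  1-simplices (10): [1,2], [1,3], [1,4], [1,5], [2,3], [2,4], [2,5], [3,4], [3,5], [4,5]
  2-simplices (10): [1,2,3], [1,2,4], [1,2,5], [1,3,4], [1,3,5], [1,4,5], [2,3,4], [2,3,5], [2,4,5], [3,4,5]
  3-simplices (5): [1,2,3,4], [1,2,3,5], [1,2,4,5], [1,3,4,5], [2,3,4,5]

giving chain groups C_0 ≅ Z^5, C_1 ≅ Z^10, C_2 ≅ Z^10, C_3 ≅ Z^5.

∂_1: C_1 → C_0 sends each edge [p,q] (with p < q) to q − p. For instance
  ∂[1,5] = [5] − [1].
The resulting 5×10 matrix has rank 4, and its Smith normal form has invariant factors (1,1,1,1).

The boundary map ∂_2: C_2 → C_1 acts by ∂[p,q,r] = [q,r] − [p,r] + [p,q]. For instance
  ∂[1,2,5] = [2,5] − [1,5] + [1,2],
  ∂[1,2,4] = [2,4] − [1,4] + [1,2].
The resulting 10×10 matrix has rank 6, and its Smith normal form has invariant factors (1,1,1,1,1,1).

∂_3: C_3 → C_2 sends each 3-simplex σ to the alternating sum Σ_i (−1)^i (σ with its i-th vertex removed). For instance
  ∂[1,2,4,5] = [2,4,5] − [1,4,5] + [1,2,5] − [1,2,4],
  ∂[1,2,3,4] = [2,3,4] − [1,3,4] + [1,2,4] − [1,2,3].
The resulting 10×5 matrix has rank 4, and its Smith normal form has invariant factors (1,1,1,1).

From H_k ≅ ker(∂_k) / im(∂_{k+1}) we obtain:

  H_0: rank C_0 − rank ∂_1 = 5 − 4 = 1, and the invariant factors of ∂_1 are all 1, so H_0 = Z.
  H_1: rank ker ∂_1 − rank ∂_2 = (10 − 4) − 6 = 0, and the invariant factors of ∂_2 are all 1, so H_1 = 0.
  H_2: rank ker ∂_2 − rank ∂_3 = (10 − 6) − 4 = 0, and the invariant factors of ∂_3 are all 1, so H_2 = 0.
  H_3: rank ker ∂_3 − rank ∂_4 = (5 − 4) − 0 = 1, and there is no ∂_4, so H_3 = Z.

(K is a triangulation of the 3-sphere S^3.)

H_0 = Z,  H_1 = 0,  H_2 = 0,  H_3 = Z.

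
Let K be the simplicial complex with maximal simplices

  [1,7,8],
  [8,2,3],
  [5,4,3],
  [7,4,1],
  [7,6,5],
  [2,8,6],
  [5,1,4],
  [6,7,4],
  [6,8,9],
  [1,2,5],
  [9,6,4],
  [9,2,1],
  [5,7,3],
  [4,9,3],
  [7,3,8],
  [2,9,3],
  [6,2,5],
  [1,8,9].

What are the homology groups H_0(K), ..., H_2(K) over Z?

Take the total order 1 < 2 < 3 < 4 < 5 < 6 < 7 < 8 < 9 on the vertex set. Then K (dimension 2) consists of the simplices:

  0-simplices (9): [1], [2], [3], [4], [5], [6], [7], [8], [9]
  1-simplices (27): (27 of them)
  2-simplices (18): [1,2,5], [1,2,9], [1,4,5], [1,4,7], [1,7,8], [1,8,9], [2,3,8], [2,3,9], [2,5,6], [2,6,8], [3,4,5], [3,4,9], [3,5,7], [3,7,8], [4,6,7], [4,6,9], [5,6,7], [6,8,9]

Hence C_0 ≅ Z^9, C_1 ≅ Z^27, C_2 ≅ Z^18.

Boundary ∂_1: C_1 → C_0 sends each edge [p,q] (with p < q) to q − p. For instance
  ∂[5,6] = [6] − [5].
As a 9×27 matrix over Z this has rank 8, with invariant factors (1,1,1,1,1,1,1,1).

Boundary ∂_2: C_2 → C_1 maps a triangle to the signed sum of its edges. For instance
  ∂[5,6,7] = [6,7] − [5,7] + [5,6],
  ∂[1,2,5] = [2,5] − [1,5] + [1,2].
The resulting 27×18 matrix has rank 18, and its Smith normal form has invariant factors (1,1,1,1,1,1,1,1,1,1,1,1,1,1,1,1,1,2).

Reading off H_k = ker ∂_k / im ∂_{k+1}:

  H_0: rank C_0 − rank ∂_1 = 9 − 8 = 1, and the invariant factors of ∂_1 are all 1, so H_0 = Z.
  H_1: rank ker ∂_1 − rank ∂_2 = (27 − 8) − 18 = 1, and ∂_2 has invariant factor 2 > 1, so H_1 = Z ⊕ Z/2.
  H_2: rank ker ∂_2 − rank ∂_3 = (18 − 18) − 0 = 0, and there is no ∂_3, so H_2 = 0.

H_0 = Z,  H_1 = Z ⊕ Z/2,  H_2 = 0.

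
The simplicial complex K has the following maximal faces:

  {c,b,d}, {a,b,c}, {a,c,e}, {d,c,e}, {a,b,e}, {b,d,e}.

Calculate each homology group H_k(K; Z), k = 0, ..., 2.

Order the vertices as a < b < c < d < e. Listing each simplex with vertices in this order, K has dimension 2 with simplices:

  0-simplices (5): a, b, c, d, e
  1-simplices (9): ab, ac, ae, bc, bd, be, cd, ce, de
  2-simplices (6): abc, abe, ace, bcd, bde, cde

so the chain groups are C_0 ≅ Z^5, C_1 ≅ Z^9, C_2 ≅ Z^6.

∂_1: C_1 → C_0 sends each edge [p,q] (with p < q) to q − p.
This gives a 5×9 integer matrix of rank 4; reducing to Smith normal form yields diagonal entries (1,1,1,1).

The boundary map ∂_2: C_2 → C_1 acts by ∂[p,q,r] = [q,r] − [p,r] + [p,q]. For instance
  ∂abe = be − ae + ab,
  ∂ace = ce − ae + ac.
The 9×6 boundary matrix has rank 5 and Smith normal form diag(1,1,1,1,1).

From H_k ≅ ker(∂_k) / im(∂_{k+1}) we obtain:

  H_0: rank C_0 − rank ∂_1 = 5 − 4 = 1, and the invariant factors of ∂_1 are all 1, so H_0 = Z.
  H_1: rank ker ∂_1 − rank ∂_2 = (9 − 4) − 5 = 0, and the invariant factors of ∂_2 are all 1, so H_1 = 0.
  H_2: rank ker ∂_2 − rank ∂_3 = (6 − 5) − 0 = 1, and there is no ∂_3, so H_2 = Z.

As a check, the Euler characteristic is 5 − 9 + 6 = 2, which agrees with 1 − 0 + 1 = 2.

H_0 ≅ Z,  H_1 = 0,  H_2 ≅ Z.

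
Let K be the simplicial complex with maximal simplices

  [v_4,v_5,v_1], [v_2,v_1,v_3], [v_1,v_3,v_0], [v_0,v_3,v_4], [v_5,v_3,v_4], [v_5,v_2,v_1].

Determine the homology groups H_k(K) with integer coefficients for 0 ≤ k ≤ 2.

H_0 = Z,  H_1 = Z,  H_2 = 0.

K has 6 vertices, 12 edges, 6 triangles.
rank ∂_0 = 0, rank ∂_1 = 5 ⇒ b_0 = 6 − 0 − 5 = 1; all invariant factors of ∂_1 are 1 so no torsion. So H_0 = Z.
rank ∂_1 = 5, rank ∂_2 = 6 ⇒ b_1 = 12 − 5 − 6 = 1; all invariant factors of ∂_2 are 1 so no torsion. So H_1 = Z.
rank ∂_2 = 6, rank ∂_3 = 0 ⇒ b_2 = 6 − 6 − 0 = 0. So H_2 = 0.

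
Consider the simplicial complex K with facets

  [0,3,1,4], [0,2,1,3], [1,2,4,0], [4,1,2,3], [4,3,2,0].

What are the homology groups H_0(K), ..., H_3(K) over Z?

K has 5 vertices, 10 edges, 10 triangles, 5 3-simplices.
rank ∂_0 = 0, rank ∂_1 = 4 ⇒ b_0 = 5 − 0 − 4 = 1; all invariant factors of ∂_1 are 1 so no torsion. So H_0 = Z.
rank ∂_1 = 4, rank ∂_2 = 6 ⇒ b_1 = 10 − 4 − 6 = 0; all invariant factors of ∂_2 are 1 so no torsion. So H_1 = 0.
rank ∂_2 = 6, rank ∂_3 = 4 ⇒ b_2 = 10 − 6 − 4 = 0; all invariant factors of ∂_3 are 1 so no torsion. So H_2 = 0.
rank ∂_3 = 4, rank ∂_4 = 0 ⇒ b_3 = 5 − 4 − 0 = 1. So H_3 = Z.

H_0 ≅ Z,  H_1 = 0,  H_2 = 0,  H_3 ≅ Z.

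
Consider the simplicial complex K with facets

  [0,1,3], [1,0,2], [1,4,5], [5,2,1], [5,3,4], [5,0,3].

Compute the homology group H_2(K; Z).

Take the total order 0 < 1 < 2 < 3 < 4 < 5 on the vertex set. Then K (dimension 2) consists of the simplices:

  0-simplices (6): [0], [1], [2], [3], [4], [5]
  1-simplices (12): [0,1], [0,2], [0,3], [0,5], [1,2], [1,3], [1,4], [1,5], [2,5], [3,4], [3,5], [4,5]
  2-simplices (6): [0,1,2], [0,1,3], [0,3,5], [1,2,5], [1,4,5], [3,4,5]

giving chain groups C_0 ≅ Z^6, C_1 ≅ Z^12, C_2 ≅ Z^6.

∂_1: C_1 → C_0 sends each edge [p,q] (with p < q) to q − p.
The 6×12 boundary matrix has rank 5 and Smith normal form diag(1,1,1,1,1).

∂_2: C_2 → C_1 sends each 2-simplex [p,q,r] to [q,r] − [p,r] + [p,q]. For instance
  ∂[1,2,5] = [2,5] − [1,5] + [1,2],
  ∂[3,4,5] = [4,5] − [3,5] + [3,4].
As a 12×6 matrix over Z this has rank 6, with invariant factors (1,1,1,1,1,1).

Now H_k = ker ∂_k / im ∂_{k+1}, so:

  H_2: rank ker ∂_2 − rank ∂_3 = (6 − 6) − 0 = 0, and there is no ∂_3, so H_2 = 0.

H_2 ≅ 0.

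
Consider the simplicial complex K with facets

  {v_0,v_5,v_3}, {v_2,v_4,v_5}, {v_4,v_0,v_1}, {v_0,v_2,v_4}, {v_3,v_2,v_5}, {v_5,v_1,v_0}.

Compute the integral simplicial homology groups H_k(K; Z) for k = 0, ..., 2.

H_0 ≅ Z,  H_1 ≅ Z,  H_2 = 0.

K has 6 vertices, 12 edges, 6 triangles.
rank ∂_0 = 0, rank ∂_1 = 5 ⇒ b_0 = 6 − 0 − 5 = 1; all invariant factors of ∂_1 are 1 so no torsion. So H_0 ≅ Z.
rank ∂_1 = 5, rank ∂_2 = 6 ⇒ b_1 = 12 − 5 − 6 = 1; all invariant factors of ∂_2 are 1 so no torsion. So H_1 ≅ Z.
rank ∂_2 = 6, rank ∂_3 = 0 ⇒ b_2 = 6 − 6 − 0 = 0. So H_2 ≅ 0.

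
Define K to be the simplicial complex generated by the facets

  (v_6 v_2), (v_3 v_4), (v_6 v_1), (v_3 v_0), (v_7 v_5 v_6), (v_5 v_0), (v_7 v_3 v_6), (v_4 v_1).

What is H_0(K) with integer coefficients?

Fix the vertex order v_0 < v_1 < v_2 < v_3 < v_4 < v_5 < v_6 < v_7 and write every simplex with vertices in increasing order. Then dim K = 2 and the simplices of K are:

  0-simplices (8): [v_0], [v_1], [v_2], [v_3], [v_4], [v_5], [v_6], [v_7]
  1-simplices (11): [v_0,v_3], [v_0,v_5], [v_1,v_4], [v_1,v_6], [v_2,v_6], [v_3,v_4], [v_3,v_6], [v_3,v_7], [v_5,v_6], [v_5,v_7], [v_6,v_7]
  2-simplices (2): [v_3,v_6,v_7], [v_5,v_6,v_7]

so the chain groups are C_0 ≅ Z^8, C_1 ≅ Z^11, C_2 ≅ Z^2.

∂_1: C_1 → C_0 sends each edge [p,q] (with p < q) to q − p. For instance
  ∂[v_3,v_4] = [v_4] − [v_3].
The 8×11 boundary matrix has rank 7 and Smith normal form diag(1,1,1,1,1,1,1).

The boundary map ∂_2: C_2 → C_1 sends each 2-simplex [p,q,r] to [q,r] − [p,r] + [p,q]. For instance
  ∂[v_5,v_6,v_7] = [v_6,v_7] − [v_5,v_7] + [v_5,v_6],
  ∂[v_3,v_6,v_7] = [v_6,v_7] − [v_3,v_7] + [v_3,v_6].
As a 11×2 matrix over Z this has rank 2, with invariant factors (1,1).

From H_k ≅ ker(∂_k) / im(∂_{k+1}) we obtain:

  H_0: rank C_0 − rank ∂_1 = 8 − 7 = 1, and the invariant factors of ∂_1 are all 1, so H_0 = Z.

H_0 ≅ Z.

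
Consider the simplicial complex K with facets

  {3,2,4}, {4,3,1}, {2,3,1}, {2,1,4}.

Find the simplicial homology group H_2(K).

K has 4 vertices, 6 edges, 4 triangles.
rank ∂_2 = 3, rank ∂_3 = 0 ⇒ b_2 = 4 − 3 − 0 = 1. So H_2 ≅ Z.

H_2 = Z.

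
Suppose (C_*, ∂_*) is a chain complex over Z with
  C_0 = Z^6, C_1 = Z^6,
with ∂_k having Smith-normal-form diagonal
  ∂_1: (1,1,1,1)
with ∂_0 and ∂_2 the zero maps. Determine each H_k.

H_0 ≅ Z^2,  H_1 ≅ Z^2.

H_0: b_0 = 6 − 0 − 4 = 2; torsion from ∂_1 factors > 1: none. So H_0 ≅ Z^2.
H_1: b_1 = 6 − 4 − 0 = 2; torsion from ∂_2 factors > 1: none. So H_1 ≅ Z^2.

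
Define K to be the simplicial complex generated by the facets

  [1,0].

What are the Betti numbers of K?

Take the total order 0 < 1 on the vertex set. Then K (dimension 1) consists of the simplices:

  0-simplices (2): [0], [1]
  1-simplices (1): [0,1]

giving chain groups C_0 ≅ Z^2, C_1 ≅ Z^1.

The boundary map ∂_1: C_1 → C_0 is given by ∂[p,q] = [q] − [p]. For instance
  ∂[0,1] = [1] − [0].
This gives a 2×1 integer matrix of rank 1; reducing to Smith normal form yields diagonal entries (1).

Computing H_k = (kernel of ∂_k) / (image of ∂_{k+1}):

  H_0: rank C_0 − rank ∂_1 = 2 − 1 = 1, and the invariant factors of ∂_1 are all 1, so H_0 ≅ Z.
  H_1: rank ker ∂_1 − rank ∂_2 = (1 − 1) − 0 = 0, and there is no ∂_2, so H_1 ≅ 0.

(K is a triangulation of the 1-simplex.)

Hence the Betti numbers are b_0 = 1, b_1 = 0.

b_0 = 1, b_1 = 0.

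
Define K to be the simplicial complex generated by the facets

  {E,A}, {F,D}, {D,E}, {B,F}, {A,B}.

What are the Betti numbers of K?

We work with the vertex ordering A < B < D < E < F. The simplices of K, each written with vertices in increasing order, are:

  0-simplices (5): A, B, D, E, F
  1-simplices (5): AB, AE, BF, DE, DF

so the chain groups are C_0 ≅ Z^5, C_1 ≅ Z^5.

The boundary map ∂_1: C_1 → C_0 is given by ∂[p,q] = [q] − [p]. For instance
  ∂BF = F − B.
As a 5×5 matrix over Z this has rank 4, with invariant factors (1,1,1,1).

Now H_k = ker ∂_k / im ∂_{k+1}, so:

  H_0: rank C_0 − rank ∂_1 = 5 − 4 = 1, and the invariant factors of ∂_1 are all 1, so H_0 ≅ Z.
  H_1: rank ker ∂_1 − rank ∂_2 = (5 − 4) − 0 = 1, and there is no ∂_2, so H_1 ≅ Z.

As a check, the Euler characteristic is 5 − 5 = 0, which agrees with 1 − 1 = 0.
(K is a triangulation of the circle S^1.)

Hence the Betti numbers are b_0 = 1, b_1 = 1.

b_0 = 1, b_1 = 1.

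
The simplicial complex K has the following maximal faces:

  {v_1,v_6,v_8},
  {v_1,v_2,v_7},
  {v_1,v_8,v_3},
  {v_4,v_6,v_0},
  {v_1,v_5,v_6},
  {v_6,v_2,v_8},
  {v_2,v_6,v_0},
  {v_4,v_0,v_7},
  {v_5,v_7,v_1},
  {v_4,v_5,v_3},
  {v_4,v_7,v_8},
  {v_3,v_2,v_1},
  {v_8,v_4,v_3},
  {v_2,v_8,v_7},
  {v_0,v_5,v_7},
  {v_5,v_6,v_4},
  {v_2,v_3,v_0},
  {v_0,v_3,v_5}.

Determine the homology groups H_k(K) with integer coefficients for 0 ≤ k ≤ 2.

H_0 = Z,  H_1 = Z ⊕ Z/2Z,  H_2 = 0.

We work with the vertex ordering v_0 < v_1 < v_2 < v_3 < v_4 < v_5 < v_6 < v_7 < v_8. The simplices of K, each written with vertices in increasing order, are:

  0-simplices (9): [v_0], [v_1], [v_2], [v_3], [v_4], [v_5], [v_6], [v_7], [v_8]
  1-simplices (27): (27 of them)
  2-simplices (18): (18 of them)

so the chain groups are C_0 ≅ Z^9, C_1 ≅ Z^27, C_2 ≅ Z^18.

Boundary ∂_1: C_1 → C_0 sends each edge [p,q] (with p < q) to q − p.
As a 9×27 matrix over Z this has rank 8, with invariant factors (1,1,1,1,1,1,1,1).

The boundary map ∂_2: C_2 → C_1 sends each 2-simplex [p,q,r] to [q,r] − [p,r] + [p,q]. For instance
  ∂[v_4,v_7,v_8] = [v_7,v_8] − [v_4,v_8] + [v_4,v_7],
  ∂[v_0,v_4,v_6] = [v_4,v_6] − [v_0,v_6] + [v_0,v_4].
This gives a 27×18 integer matrix of rank 18; reducing to Smith normal form yields diagonal entries (1,1,1,1,1,1,1,1,1,1,1,1,1,1,1,1,1,2).

Computing H_k = (kernel of ∂_k) / (image of ∂_{k+1}):

  H_0: rank C_0 − rank ∂_1 = 9 − 8 = 1, and the invariant factors of ∂_1 are all 1, so H_0 ≅ Z.
  H_1: rank ker ∂_1 − rank ∂_2 = (27 − 8) − 18 = 1, and ∂_2 has invariant factor 2 > 1, so H_1 ≅ Z ⊕ Z/2Z.
  H_2: rank ker ∂_2 − rank ∂_3 = (18 − 18) − 0 = 0, and there is no ∂_3, so H_2 ≅ 0.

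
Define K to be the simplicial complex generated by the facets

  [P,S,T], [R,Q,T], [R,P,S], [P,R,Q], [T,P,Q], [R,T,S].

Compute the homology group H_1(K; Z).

H_1 = 0.

Fix the vertex order P < Q < R < S < T and write every simplex with vertices in increasing order. Then dim K = 2 and the simplices of K are:

  0-simplices (5): P, Q, R, S, T
  1-simplices (9): PQ, PR, PS, PT, QR, QT, RS, RT, ST
  2-simplices (6): PQR, PQT, PRS, PST, QRT, RST

Hence C_0 ≅ Z^5, C_1 ≅ Z^9, C_2 ≅ Z^6.

Boundary ∂_1: C_1 → C_0 maps an edge to its endpoints' difference, ∂[p,q] = q − p.
The 5×9 boundary matrix has rank 4 and Smith normal form diag(1,1,1,1).

∂_2: C_2 → C_1 acts by ∂[p,q,r] = [q,r] − [p,r] + [p,q]. For instance
  ∂PST = ST − PT + PS,
  ∂RST = ST − RT + RS.
As a 9×6 matrix over Z this has rank 5, with invariant factors (1,1,1,1,1).

Computing H_k = (kernel of ∂_k) / (image of ∂_{k+1}):

  H_1: rank ker ∂_1 − rank ∂_2 = (9 − 4) − 5 = 0, and the invariant factors of ∂_2 are all 1, so H_1 = 0.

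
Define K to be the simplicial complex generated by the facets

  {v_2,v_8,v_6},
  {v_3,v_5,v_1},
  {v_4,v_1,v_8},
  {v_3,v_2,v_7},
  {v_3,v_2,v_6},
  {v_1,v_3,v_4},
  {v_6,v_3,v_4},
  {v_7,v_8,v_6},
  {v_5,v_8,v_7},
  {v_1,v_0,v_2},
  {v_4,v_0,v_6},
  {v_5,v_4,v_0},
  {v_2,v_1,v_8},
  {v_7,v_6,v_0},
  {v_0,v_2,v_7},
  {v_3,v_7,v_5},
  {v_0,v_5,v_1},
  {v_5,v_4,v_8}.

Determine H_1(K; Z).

H_1 = Z × Z/2.

Fix the vertex order v_0 < v_1 < v_2 < v_3 < v_4 < v_5 < v_6 < v_7 < v_8 and write every simplex with vertices in increasing order. Then dim K = 2 and the simplices of K are:

  0-simplices (9): [v_0], [v_1], [v_2], [v_3], [v_4], [v_5], [v_6], [v_7], [v_8]
  1-simplices (27): (27 of them)
  2-simplices (18): (18 of them)

Hence C_0 ≅ Z^9, C_1 ≅ Z^27, C_2 ≅ Z^18.

The boundary map ∂_1: C_1 → C_0 maps an edge to its endpoints' difference, ∂[p,q] = q − p.
The 9×27 boundary matrix has rank 8 and Smith normal form diag(1,1,1,1,1,1,1,1).

Boundary ∂_2: C_2 → C_1 sends each 2-simplex [p,q,r] to [q,r] − [p,r] + [p,q]. For instance
  ∂[v_3,v_4,v_6] = [v_4,v_6] − [v_3,v_6] + [v_3,v_4],
  ∂[v_1,v_2,v_8] = [v_2,v_8] − [v_1,v_8] + [v_1,v_2].
As a 27×18 matrix over Z this has rank 18, with invariant factors (1,1,1,1,1,1,1,1,1,1,1,1,1,1,1,1,1,2).

Reading off H_k = ker ∂_k / im ∂_{k+1}:

  H_1: rank ker ∂_1 − rank ∂_2 = (27 − 8) − 18 = 1, and ∂_2 has invariant factor 2 > 1, so H_1 = Z × Z/2.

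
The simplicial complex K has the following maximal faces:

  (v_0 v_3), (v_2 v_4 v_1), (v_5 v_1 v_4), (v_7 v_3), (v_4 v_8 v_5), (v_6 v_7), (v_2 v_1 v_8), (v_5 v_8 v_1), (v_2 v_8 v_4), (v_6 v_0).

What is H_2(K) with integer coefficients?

K has 9 vertices, 13 edges, 6 triangles.
rank ∂_2 = 5, rank ∂_3 = 0 ⇒ b_2 = 6 − 5 − 0 = 1. So H_2 = Z.

H_2 ≅ Z.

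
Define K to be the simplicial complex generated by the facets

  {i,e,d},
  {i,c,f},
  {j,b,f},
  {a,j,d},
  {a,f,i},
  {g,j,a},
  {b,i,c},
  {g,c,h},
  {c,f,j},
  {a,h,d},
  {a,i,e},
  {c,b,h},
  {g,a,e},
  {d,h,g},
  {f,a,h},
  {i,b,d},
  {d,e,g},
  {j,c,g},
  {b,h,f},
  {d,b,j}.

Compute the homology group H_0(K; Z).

H_0 = Z.

K has 10 vertices, 30 edges, 20 triangles.
rank ∂_0 = 0, rank ∂_1 = 9 ⇒ b_0 = 10 − 0 − 9 = 1; all invariant factors of ∂_1 are 1 so no torsion. So H_0 ≅ Z.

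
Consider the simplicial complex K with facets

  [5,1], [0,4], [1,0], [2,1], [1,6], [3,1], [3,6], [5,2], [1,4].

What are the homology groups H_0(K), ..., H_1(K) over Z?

We work with the vertex ordering 0 < 1 < 2 < 3 < 4 < 5 < 6. The simplices of K, each written with vertices in increasing order, are:

  0-simplices (7): [0], [1], [2], [3], [4], [5], [6]
  1-simplices (9): [0,1], [0,4], [1,2], [1,3], [1,4], [1,5], [1,6], [2,5], [3,6]

giving chain groups C_0 ≅ Z^7, C_1 ≅ Z^9.

Boundary ∂_1: C_1 → C_0 is given by ∂[p,q] = [q] − [p]. For instance
  ∂[1,4] = [4] − [1].
As a 7×9 matrix over Z this has rank 6, with invariant factors (1,1,1,1,1,1).

From H_k ≅ ker(∂_k) / im(∂_{k+1}) we obtain:

  H_0: rank C_0 − rank ∂_1 = 7 − 6 = 1, and the invariant factors of ∂_1 are all 1, so H_0 ≅ Z.
  H_1: rank ker ∂_1 − rank ∂_2 = (9 − 6) − 0 = 3, and there is no ∂_2, so H_1 ≅ Z^3.

(K is a triangulation of a wedge of 3 circles.)

H_0 ≅ Z,  H_1 ≅ Z^3.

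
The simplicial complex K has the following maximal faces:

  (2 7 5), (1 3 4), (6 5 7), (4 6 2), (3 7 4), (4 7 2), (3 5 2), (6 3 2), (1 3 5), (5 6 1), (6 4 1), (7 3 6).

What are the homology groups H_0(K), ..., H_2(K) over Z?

We work with the vertex ordering 1 < 2 < 3 < 4 < 5 < 6 < 7. The simplices of K, each written with vertices in increasing order, are:

  0-simplices (7): [1], [2], [3], [4], [5], [6], [7]
  1-simplices (18): [1,3], [1,4], [1,5], [1,6], [2,3], [2,4], [2,5], [2,6], [2,7], [3,4], [3,5], [3,6], [3,7], [4,6], [4,7], [5,6], [5,7], [6,7]
  2-simplices (12): [1,3,4], [1,3,5], [1,4,6], [1,5,6], [2,3,5], [2,3,6], [2,4,6], [2,4,7], [2,5,7], [3,4,7], [3,6,7], [5,6,7]

giving chain groups C_0 ≅ Z^7, C_1 ≅ Z^18, C_2 ≅ Z^12.

Boundary ∂_1: C_1 → C_0 sends each edge [p,q] (with p < q) to q − p.
The 7×18 boundary matrix has rank 6 and Smith normal form diag(1,1,1,1,1,1).

∂_2: C_2 → C_1 acts by ∂[p,q,r] = [q,r] − [p,r] + [p,q]. For instance
  ∂[1,3,5] = [3,5] − [1,5] + [1,3],
  ∂[2,5,7] = [5,7] − [2,7] + [2,5].
The 18×12 boundary matrix has rank 12 and Smith normal form diag(1,1,1,1,1,1,1,1,1,1,1,2).

Computing H_k = (kernel of ∂_k) / (image of ∂_{k+1}):

  H_0: rank C_0 − rank ∂_1 = 7 − 6 = 1, and the invariant factors of ∂_1 are all 1, so H_0 = Z.
  H_1: rank ker ∂_1 − rank ∂_2 = (18 − 6) − 12 = 0, and ∂_2 has invariant factor 2 > 1, so H_1 = Z/2Z.
  H_2: rank ker ∂_2 − rank ∂_3 = (12 − 12) − 0 = 0, and there is no ∂_3, so H_2 = 0.

H_0 = Z,  H_1 = Z/2Z,  H_2 = 0.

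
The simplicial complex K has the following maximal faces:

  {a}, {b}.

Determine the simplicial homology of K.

H_0 = Z^2.

Order the vertices as a < b. Listing each simplex with vertices in this order, K has dimension 0 with simplices:

  0-simplices (2): a, b

giving chain groups C_0 ≅ Z^2.

Now H_k = ker ∂_k / im ∂_{k+1}, so:

  H_0: rank C_0 − rank ∂_1 = 2 − 0 = 2, and there is no ∂_1, so H_0 = Z^2.

(K is a triangulation of a set of 2 points.)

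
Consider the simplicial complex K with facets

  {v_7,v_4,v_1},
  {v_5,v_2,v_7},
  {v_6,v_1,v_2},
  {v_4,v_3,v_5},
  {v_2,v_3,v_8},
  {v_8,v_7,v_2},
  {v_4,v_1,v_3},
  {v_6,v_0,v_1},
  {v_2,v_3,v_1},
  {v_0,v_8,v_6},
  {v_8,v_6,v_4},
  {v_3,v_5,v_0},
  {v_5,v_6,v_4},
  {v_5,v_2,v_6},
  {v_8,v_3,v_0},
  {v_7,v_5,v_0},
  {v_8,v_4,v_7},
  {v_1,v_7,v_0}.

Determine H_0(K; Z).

H_0 = Z.

Fix the vertex order v_0 < v_1 < v_2 < v_3 < v_4 < v_5 < v_6 < v_7 < v_8 and write every simplex with vertices in increasing order. Then dim K = 2 and the simplices of K are:

  0-simplices (9): [v_0], [v_1], [v_2], [v_3], [v_4], [v_5], [v_6], [v_7], [v_8]
  1-simplices (27): (27 of them)
  2-simplices (18): (18 of them)

Hence C_0 ≅ Z^9, C_1 ≅ Z^27, C_2 ≅ Z^18.

∂_1: C_1 → C_0 maps an edge to its endpoints' difference, ∂[p,q] = q − p. For instance
  ∂[v_0,v_8] = [v_8] − [v_0].
This gives a 9×27 integer matrix of rank 8; reducing to Smith normal form yields diagonal entries (1,1,1,1,1,1,1,1).

Boundary ∂_2: C_2 → C_1 maps a triangle to the signed sum of its edges. For instance
  ∂[v_2,v_7,v_8] = [v_7,v_8] − [v_2,v_8] + [v_2,v_7],
  ∂[v_1,v_3,v_4] = [v_3,v_4] − [v_1,v_4] + [v_1,v_3].
As a 27×18 matrix over Z this has rank 17, with invariant factors (1,1,1,1,1,1,1,1,1,1,1,1,1,1,1,1,1).

Computing H_k = (kernel of ∂_k) / (image of ∂_{k+1}):

  H_0: rank C_0 − rank ∂_1 = 9 − 8 = 1, and the invariant factors of ∂_1 are all 1, so H_0 ≅ Z.

(K is a triangulation of the torus T^2.)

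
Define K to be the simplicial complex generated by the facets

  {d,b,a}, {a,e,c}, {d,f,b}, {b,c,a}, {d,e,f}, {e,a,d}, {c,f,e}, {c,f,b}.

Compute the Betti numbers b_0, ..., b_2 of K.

We work with the vertex ordering a < b < c < d < e < f. The simplices of K, each written with vertices in increasing order, are:

  0-simplices (6): a, b, c, d, e, f
  1-simplices (12): ab, ac, ad, ae, bc, bd, bf, ce, cf, de, df, ef
  2-simplices (8): abc, abd, ace, ade, bcf, bdf, cef, def

so the chain groups are C_0 ≅ Z^6, C_1 ≅ Z^12, C_2 ≅ Z^8.

Boundary ∂_1: C_1 → C_0 maps an edge to its endpoints' difference, ∂[p,q] = q − p. For instance
  ∂ce = e − c.
The resulting 6×12 matrix has rank 5, and its Smith normal form has invariant factors (1,1,1,1,1).

The boundary map ∂_2: C_2 → C_1 maps a triangle to the signed sum of its edges. For instance
  ∂abd = bd − ad + ab,
  ∂bdf = df − bf + bd.
As a 12×8 matrix over Z this has rank 7, with invariant factors (1,1,1,1,1,1,1).

From H_k ≅ ker(∂_k) / im(∂_{k+1}) we obtain:

  H_0: rank C_0 − rank ∂_1 = 6 − 5 = 1, and the invariant factors of ∂_1 are all 1, so H_0 = Z.
  H_1: rank ker ∂_1 − rank ∂_2 = (12 − 5) − 7 = 0, and the invariant factors of ∂_2 are all 1, so H_1 = 0.
  H_2: rank ker ∂_2 − rank ∂_3 = (8 − 7) − 0 = 1, and there is no ∂_3, so H_2 = Z.

(K is a triangulation of the 2-sphere S^2.)

Hence the Betti numbers are b_0 = 1, b_1 = 0, b_2 = 1.

b_0 = 1, b_1 = 0, b_2 = 1.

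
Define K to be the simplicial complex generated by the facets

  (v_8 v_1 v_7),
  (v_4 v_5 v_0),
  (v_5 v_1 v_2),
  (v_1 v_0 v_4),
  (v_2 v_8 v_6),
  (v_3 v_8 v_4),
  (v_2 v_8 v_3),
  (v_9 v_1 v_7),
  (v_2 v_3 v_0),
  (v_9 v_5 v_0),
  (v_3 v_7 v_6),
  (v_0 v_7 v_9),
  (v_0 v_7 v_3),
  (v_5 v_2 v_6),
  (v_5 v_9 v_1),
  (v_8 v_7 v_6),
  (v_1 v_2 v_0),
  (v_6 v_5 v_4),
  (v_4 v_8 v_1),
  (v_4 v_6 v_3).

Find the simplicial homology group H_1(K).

K has 10 vertices, 30 edges, 20 triangles.
rank ∂_1 = 9, rank ∂_2 = 20 ⇒ b_1 = 30 − 9 − 20 = 1; ∂_2 has invariant factor(s) [2] giving torsion. So H_1 ≅ Z ⊕ Z/2.

H_1 ≅ Z ⊕ Z/2.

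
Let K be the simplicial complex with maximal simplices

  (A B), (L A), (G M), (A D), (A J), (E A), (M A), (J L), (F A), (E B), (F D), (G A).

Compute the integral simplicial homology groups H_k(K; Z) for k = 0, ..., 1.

Take the total order A < B < D < E < F < G < J < L < M on the vertex set. Then K (dimension 1) consists of the simplices:

  0-simplices (9): A, B, D, E, F, G, J, L, M
  1-simplices (12): AB, AD, AE, AF, AG, AJ, AL, AM, BE, DF, GM, JL

Hence C_0 ≅ Z^9, C_1 ≅ Z^12.

∂_1: C_1 → C_0 sends each edge [p,q] (with p < q) to q − p.
This gives a 9×12 integer matrix of rank 8; reducing to Smith normal form yields diagonal entries (1,1,1,1,1,1,1,1).

Now H_k = ker ∂_k / im ∂_{k+1}, so:

  H_0: rank C_0 − rank ∂_1 = 9 − 8 = 1, and the invariant factors of ∂_1 are all 1, so H_0 ≅ Z.
  H_1: rank ker ∂_1 − rank ∂_2 = (12 − 8) − 0 = 4, and there is no ∂_2, so H_1 ≅ Z^4.

As a check, the Euler characteristic is 9 − 12 = -3, which agrees with 1 − 4 = -3.

H_0 = Z,  H_1 = Z^4.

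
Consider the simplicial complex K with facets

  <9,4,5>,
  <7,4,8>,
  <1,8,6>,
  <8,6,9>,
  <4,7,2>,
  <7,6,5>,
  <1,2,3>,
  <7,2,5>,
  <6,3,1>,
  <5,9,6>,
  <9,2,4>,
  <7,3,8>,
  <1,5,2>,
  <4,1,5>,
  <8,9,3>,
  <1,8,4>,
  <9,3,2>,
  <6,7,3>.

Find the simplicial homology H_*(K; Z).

K has 9 vertices, 27 edges, 18 triangles.
rank ∂_0 = 0, rank ∂_1 = 8 ⇒ b_0 = 9 − 0 − 8 = 1; all invariant factors of ∂_1 are 1 so no torsion. So H_0 ≅ Z.
rank ∂_1 = 8, rank ∂_2 = 18 ⇒ b_1 = 27 − 8 − 18 = 1; ∂_2 has invariant factor(s) [2] giving torsion. So H_1 ≅ Z ⊕ Z_2.
rank ∂_2 = 18, rank ∂_3 = 0 ⇒ b_2 = 18 − 18 − 0 = 0. So H_2 ≅ 0.

H_0 = Z,  H_1 = Z ⊕ Z_2,  H_2 = 0.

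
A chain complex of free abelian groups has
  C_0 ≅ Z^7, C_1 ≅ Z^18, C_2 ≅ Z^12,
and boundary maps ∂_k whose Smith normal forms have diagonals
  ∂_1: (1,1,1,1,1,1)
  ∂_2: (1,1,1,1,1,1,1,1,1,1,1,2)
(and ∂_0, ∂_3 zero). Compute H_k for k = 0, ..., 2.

H_0 ≅ Z,  H_1 ≅ Z_2,  H_2 = 0.

H_0: b_0 = 7 − 0 − 6 = 1; torsion from ∂_1 factors > 1: none. So H_0 ≅ Z.
H_1: b_1 = 18 − 6 − 12 = 0; torsion from ∂_2 factors > 1: [2]. So H_1 ≅ Z_2.
H_2: b_2 = 12 − 12 − 0 = 0; torsion from ∂_3 factors > 1: none. So H_2 ≅ 0.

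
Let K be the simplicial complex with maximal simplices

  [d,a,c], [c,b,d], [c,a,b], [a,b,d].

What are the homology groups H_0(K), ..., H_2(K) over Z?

Order the vertices as a < b < c < d. Listing each simplex with vertices in this order, K has dimension 2 with simplices:

  0-simplices (4): a, b, c, d
  1-simplices (6): ab, ac, ad, bc, bd, cd
  2-simplices (4): abc, abd, acd, bcd

Hence C_0 ≅ Z^4, C_1 ≅ Z^6, C_2 ≅ Z^4.

∂_1: C_1 → C_0 sends each edge [p,q] (with p < q) to q − p. For instance
  ∂bd = d − b.
The 4×6 boundary matrix has rank 3 and Smith normal form diag(1,1,1).

Boundary ∂_2: C_2 → C_1 acts by ∂[p,q,r] = [q,r] − [p,r] + [p,q]. For instance
  ∂abc = bc − ac + ab,
  ∂bcd = cd − bd + bc.
The 6×4 boundary matrix has rank 3 and Smith normal form diag(1,1,1).

From H_k ≅ ker(∂_k) / im(∂_{k+1}) we obtain:

  H_0: rank C_0 − rank ∂_1 = 4 − 3 = 1, and the invariant factors of ∂_1 are all 1, so H_0 ≅ Z.
  H_1: rank ker ∂_1 − rank ∂_2 = (6 − 3) − 3 = 0, and the invariant factors of ∂_2 are all 1, so H_1 ≅ 0.
  H_2: rank ker ∂_2 − rank ∂_3 = (4 − 3) − 0 = 1, and there is no ∂_3, so H_2 ≅ Z.

(K is a triangulation of the 2-sphere S^2.)

H_0 ≅ Z,  H_1 = 0,  H_2 ≅ Z.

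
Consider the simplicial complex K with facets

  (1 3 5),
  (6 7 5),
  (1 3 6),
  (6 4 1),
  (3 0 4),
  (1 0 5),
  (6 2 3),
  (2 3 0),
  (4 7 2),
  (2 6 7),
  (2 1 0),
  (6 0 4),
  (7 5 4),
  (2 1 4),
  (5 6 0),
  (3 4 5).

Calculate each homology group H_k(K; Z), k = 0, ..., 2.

Order the vertices as 0 < 1 < 2 < 3 < 4 < 5 < 6 < 7. Listing each simplex with vertices in this order, K has dimension 2 with simplices:

  0-simplices (8): [0], [1], [2], [3], [4], [5], [6], [7]
  1-simplices (24): (24 of them)
  2-simplices (16): [0,1,2], [0,1,5], [0,2,3], [0,3,4], [0,4,6], [0,5,6], [1,2,4], [1,3,5], [1,3,6], [1,4,6], [2,3,6], [2,4,7], [2,6,7], [3,4,5], [4,5,7], [5,6,7]

Hence C_0 ≅ Z^8, C_1 ≅ Z^24, C_2 ≅ Z^16.

∂_1: C_1 → C_0 maps an edge to its endpoints' difference, ∂[p,q] = q − p. For instance
  ∂[2,4] = [4] − [2].
The resulting 8×24 matrix has rank 7, and its Smith normal form has invariant factors (1,1,1,1,1,1,1).

The boundary map ∂_2: C_2 → C_1 acts by ∂[p,q,r] = [q,r] − [p,r] + [p,q]. For instance
  ∂[1,3,6] = [3,6] − [1,6] + [1,3],
  ∂[1,2,4] = [2,4] − [1,4] + [1,2].
The resulting 24×16 matrix has rank 15, and its Smith normal form has invariant factors (1,1,1,1,1,1,1,1,1,1,1,1,1,1,1).

Computing H_k = (kernel of ∂_k) / (image of ∂_{k+1}):

  H_0: rank C_0 − rank ∂_1 = 8 − 7 = 1, and the invariant factors of ∂_1 are all 1, so H_0 = Z.
  H_1: rank ker ∂_1 − rank ∂_2 = (24 − 7) − 15 = 2, and the invariant factors of ∂_2 are all 1, so H_1 = Z^2.
  H_2: rank ker ∂_2 − rank ∂_3 = (16 − 15) − 0 = 1, and there is no ∂_3, so H_2 = Z.

As a check, the Euler characteristic is 8 − 24 + 16 = 0, which agrees with 1 − 2 + 1 = 0.

H_0 ≅ Z,  H_1 ≅ Z^2,  H_2 ≅ Z.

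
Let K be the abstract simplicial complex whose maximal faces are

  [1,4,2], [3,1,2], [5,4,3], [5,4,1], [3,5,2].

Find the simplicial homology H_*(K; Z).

H_0 = Z,  H_1 = Z,  H_2 = 0.

Take the total order 1 < 2 < 3 < 4 < 5 on the vertex set. Then K (dimension 2) consists of the simplices:

  0-simplices (5): [1], [2], [3], [4], [5]
  1-simplices (10): [1,2], [1,3], [1,4], [1,5], [2,3], [2,4], [2,5], [3,4], [3,5], [4,5]
  2-simplices (5): [1,2,3], [1,2,4], [1,4,5], [2,3,5], [3,4,5]

Hence C_0 ≅ Z^5, C_1 ≅ Z^10, C_2 ≅ Z^5.

∂_1: C_1 → C_0 is given by ∂[p,q] = [q] − [p].
As a 5×10 matrix over Z this has rank 4, with invariant factors (1,1,1,1).

∂_2: C_2 → C_1 sends each 2-simplex [p,q,r] to [q,r] − [p,r] + [p,q]. For instance
  ∂[2,3,5] = [3,5] − [2,5] + [2,3],
  ∂[3,4,5] = [4,5] − [3,5] + [3,4].
As a 10×5 matrix over Z this has rank 5, with invariant factors (1,1,1,1,1).

Now H_k = ker ∂_k / im ∂_{k+1}, so:

  H_0: rank C_0 − rank ∂_1 = 5 − 4 = 1, and the invariant factors of ∂_1 are all 1, so H_0 ≅ Z.
  H_1: rank ker ∂_1 − rank ∂_2 = (10 − 4) − 5 = 1, and the invariant factors of ∂_2 are all 1, so H_1 ≅ Z.
  H_2: rank ker ∂_2 − rank ∂_3 = (5 − 5) − 0 = 0, and there is no ∂_3, so H_2 ≅ 0.

As a check, the Euler characteristic is 5 − 10 + 5 = 0, which agrees with 1 − 1 + 0 = 0.
(K is a triangulation of the Möbius band.)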